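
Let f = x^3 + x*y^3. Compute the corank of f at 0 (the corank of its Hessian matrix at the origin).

2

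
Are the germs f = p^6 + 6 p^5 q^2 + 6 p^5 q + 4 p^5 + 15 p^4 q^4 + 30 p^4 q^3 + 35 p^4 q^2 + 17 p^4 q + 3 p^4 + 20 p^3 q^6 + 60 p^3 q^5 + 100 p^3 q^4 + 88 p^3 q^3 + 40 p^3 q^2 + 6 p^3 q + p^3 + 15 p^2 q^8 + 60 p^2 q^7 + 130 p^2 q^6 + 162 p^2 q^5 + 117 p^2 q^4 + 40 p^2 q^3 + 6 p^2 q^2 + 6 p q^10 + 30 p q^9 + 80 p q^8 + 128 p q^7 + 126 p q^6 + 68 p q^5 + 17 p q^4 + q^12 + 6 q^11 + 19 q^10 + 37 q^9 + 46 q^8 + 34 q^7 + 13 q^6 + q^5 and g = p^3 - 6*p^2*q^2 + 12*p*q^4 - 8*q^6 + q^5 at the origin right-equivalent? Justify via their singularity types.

Yes.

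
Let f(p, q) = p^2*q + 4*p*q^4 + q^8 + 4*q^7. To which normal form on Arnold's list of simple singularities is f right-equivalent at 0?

The Hessian of f at 0 is [[0, 0], [0, 0]] with rank 0, so corank 2. A Groebner basis of the Jacobian ideal J(f) in C{p,q} is {p^2*q^2, p^2*q + p^2/2 + p*q^3, p*q/2 + q^4, p^3}; counting standard monomials gives mu = 9. Corank 2; j^3 = p^2*q has shape L^2 M (L != M), so D-series; mu = 9 gives D_9.

D_9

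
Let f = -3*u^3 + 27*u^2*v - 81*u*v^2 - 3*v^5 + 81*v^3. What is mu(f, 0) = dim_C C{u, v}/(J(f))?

8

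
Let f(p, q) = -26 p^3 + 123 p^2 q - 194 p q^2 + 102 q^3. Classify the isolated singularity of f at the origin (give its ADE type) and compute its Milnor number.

The Hessian of f at 0 is [[0, 0], [0, 0]] with rank 0, so corank 2. A Groebner basis of the Jacobian ideal J(f) in C{p,q} is {q^3, p^2 - 2*q^2/3, p*q - q^2}; counting standard monomials gives mu = 4. Corank 2; j^3 = -(2*p - 3*q)*(13*p^2 - 42*p*q + 34*q^2) splits into three distinct lines over C (the quadratic factor has nonzero discriminant), so D_4.

Type D_4, Milnor number mu = 4.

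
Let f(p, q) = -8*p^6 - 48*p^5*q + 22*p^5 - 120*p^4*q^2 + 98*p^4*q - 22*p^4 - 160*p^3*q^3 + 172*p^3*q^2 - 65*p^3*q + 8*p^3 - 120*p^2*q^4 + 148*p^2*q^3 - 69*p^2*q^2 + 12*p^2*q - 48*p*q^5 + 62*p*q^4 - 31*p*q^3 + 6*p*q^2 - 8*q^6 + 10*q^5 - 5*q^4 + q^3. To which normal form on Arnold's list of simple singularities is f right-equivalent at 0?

The Hessian of f at 0 has rank 0. Corank 2; j^3 = (2*p + q)^3 is a perfect cube, so E-series; the 4-jet and mu = 7 give E_7.

E7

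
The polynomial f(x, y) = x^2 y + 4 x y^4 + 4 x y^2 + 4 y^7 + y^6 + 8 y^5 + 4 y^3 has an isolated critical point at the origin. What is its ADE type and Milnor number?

Type D_{7}, Milnor number mu = 7.

The Hessian of f at 0 has rank 0. Corank 2; j^3 = y*(x + 2*y)^2 has shape L^2 M (L != M), so D-series; mu = 7 gives D_7.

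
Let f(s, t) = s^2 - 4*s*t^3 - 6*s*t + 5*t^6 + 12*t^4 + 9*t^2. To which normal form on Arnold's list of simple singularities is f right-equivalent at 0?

A5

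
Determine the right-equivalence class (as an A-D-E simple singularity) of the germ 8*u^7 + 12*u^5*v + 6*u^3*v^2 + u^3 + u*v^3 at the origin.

E7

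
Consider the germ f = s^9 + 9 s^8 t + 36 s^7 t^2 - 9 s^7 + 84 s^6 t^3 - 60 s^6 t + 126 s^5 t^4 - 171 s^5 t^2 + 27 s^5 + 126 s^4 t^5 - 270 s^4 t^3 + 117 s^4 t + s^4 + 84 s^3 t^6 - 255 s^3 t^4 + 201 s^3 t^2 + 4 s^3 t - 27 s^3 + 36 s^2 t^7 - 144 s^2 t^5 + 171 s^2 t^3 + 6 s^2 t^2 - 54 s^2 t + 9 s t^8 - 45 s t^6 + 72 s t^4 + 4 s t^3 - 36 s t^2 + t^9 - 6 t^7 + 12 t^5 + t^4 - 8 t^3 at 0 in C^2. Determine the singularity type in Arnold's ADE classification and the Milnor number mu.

Type E6, Milnor number mu = 6.

The Hessian of f at 0 is [[0, 0], [0, 0]] with rank 0, so corank 2. A Groebner basis of the Jacobian ideal J(f) in C{s,t} is {t^4, s*t^2 + 7*t^3/9, s^2 + 4*s*t/3 + 4*t^2/9}; counting standard monomials gives mu = 6. Corank 2; j^3 = -(3*s + 2*t)^3 is a perfect cube, so E-series; the 4-jet and mu = 6 give E_6.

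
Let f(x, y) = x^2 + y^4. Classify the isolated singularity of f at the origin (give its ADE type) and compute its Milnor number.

The Hessian of f at 0 has rank 1. Corank 1: A-series; mu = 3 gives A_3.

Type A_{3}, Milnor number mu = 3.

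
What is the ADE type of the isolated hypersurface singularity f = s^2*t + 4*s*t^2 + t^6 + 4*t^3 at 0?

D_7

The Hessian of f at 0 is [[0, 0], [0, 0]] with rank 0, so corank 2. A Groebner basis of the Jacobian ideal J(f) in C{s,t} is {s^2/6 + t^5 - 2*t^2/3, s^3 + 8*t^3, s*t + 2*t^2}; counting standard monomials gives mu = 7. Corank 2; j^3 = t*(s + 2*t)^2 has shape L^2 M (L != M), so D-series; mu = 7 gives D_7.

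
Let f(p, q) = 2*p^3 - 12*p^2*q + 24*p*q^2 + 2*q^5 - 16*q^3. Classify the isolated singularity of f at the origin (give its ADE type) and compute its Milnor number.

Type E8, Milnor number mu = 8.

The Hessian of f at 0 is [[0, 0], [0, 0]] with rank 0, so corank 2. A Groebner basis of the Jacobian ideal J(f) in C{p,q} is {q^4, p^2 - 4*p*q + 4*q^2}; counting standard monomials gives mu = 8. Corank 2; j^3 = 2*(p - 2*q)^3 is a perfect cube, so E-series; the 5-jet and mu = 8 give E_8.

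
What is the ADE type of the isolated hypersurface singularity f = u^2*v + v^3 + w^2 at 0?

D_{4}

The Hessian of f at 0 has rank 1. Corank 2; j^3 = v*(u^2 + v^2) splits into three distinct lines over C (the quadratic factor has nonzero discriminant), so D_4.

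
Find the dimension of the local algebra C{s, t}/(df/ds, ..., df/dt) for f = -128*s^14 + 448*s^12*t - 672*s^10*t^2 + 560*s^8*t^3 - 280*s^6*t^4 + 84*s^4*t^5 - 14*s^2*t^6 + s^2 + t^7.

6

The Hessian of f at 0 is [[2, 0], [0, 0]] with rank 1, so corank 1. A Groebner basis of the Jacobian ideal J(f) in C{s,t} is {t^6, s}; counting standard monomials gives mu = 6. Corank 1: A-series; mu = 6 gives A_6.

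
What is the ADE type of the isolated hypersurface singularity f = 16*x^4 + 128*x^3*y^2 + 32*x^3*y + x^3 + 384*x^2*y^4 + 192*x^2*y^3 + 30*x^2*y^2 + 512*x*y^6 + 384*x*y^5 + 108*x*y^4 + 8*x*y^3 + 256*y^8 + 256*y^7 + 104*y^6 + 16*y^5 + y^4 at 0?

E_6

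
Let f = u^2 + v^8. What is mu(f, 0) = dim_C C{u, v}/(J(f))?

7

The Hessian of f at 0 is [[2, 0], [0, 0]] with rank 1, so corank 1. A Groebner basis of the Jacobian ideal J(f) in C{u,v} is {v^7, u}; counting standard monomials gives mu = 7. Corank 1: A-series; mu = 7 gives A_7.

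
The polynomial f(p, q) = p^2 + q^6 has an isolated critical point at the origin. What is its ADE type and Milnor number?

Type A5, Milnor number mu = 5.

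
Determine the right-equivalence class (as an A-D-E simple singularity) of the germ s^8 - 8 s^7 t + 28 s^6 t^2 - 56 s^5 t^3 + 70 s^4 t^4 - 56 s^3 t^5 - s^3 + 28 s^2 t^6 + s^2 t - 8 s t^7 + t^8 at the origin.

The Hessian of f at 0 has rank 0. Corank 2; j^3 = -s^2*(s - t) has shape L^2 M (L != M), so D-series; mu = 9 gives D_9.

D9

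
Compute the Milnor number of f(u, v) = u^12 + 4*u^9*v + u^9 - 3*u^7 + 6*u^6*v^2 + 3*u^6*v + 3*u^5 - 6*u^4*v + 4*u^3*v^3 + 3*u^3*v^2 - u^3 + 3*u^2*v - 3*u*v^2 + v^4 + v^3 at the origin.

The Hessian of f at 0 has rank 0. Corank 2; j^3 = -(u - v)^3 is a perfect cube, so E-series; the 4-jet and mu = 6 give E_6.

6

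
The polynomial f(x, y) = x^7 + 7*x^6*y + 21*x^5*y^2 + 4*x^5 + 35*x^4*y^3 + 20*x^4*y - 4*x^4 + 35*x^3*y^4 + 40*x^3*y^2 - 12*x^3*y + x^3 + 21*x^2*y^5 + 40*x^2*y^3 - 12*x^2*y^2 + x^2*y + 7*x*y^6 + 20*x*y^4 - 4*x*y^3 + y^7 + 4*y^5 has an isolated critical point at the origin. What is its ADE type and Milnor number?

Type D_{8}, Milnor number mu = 8.

The Hessian of f at 0 has rank 0. Corank 2; j^3 = x^2*(x + y) has shape L^2 M (L != M), so D-series; mu = 8 gives D_8.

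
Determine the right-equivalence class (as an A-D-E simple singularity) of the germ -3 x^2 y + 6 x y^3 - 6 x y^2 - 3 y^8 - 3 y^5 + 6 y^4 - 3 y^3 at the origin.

D_{9}

The Hessian of f at 0 has rank 0. Corank 2; j^3 = -3*y*(x + y)^2 has shape L^2 M (L != M), so D-series; mu = 9 gives D_9.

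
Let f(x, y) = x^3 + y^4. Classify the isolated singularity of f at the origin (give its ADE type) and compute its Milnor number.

Type E6, Milnor number mu = 6.

The Hessian of f at 0 has rank 0. Corank 2; j^3 = x^3 is a perfect cube, so E-series; the 4-jet and mu = 6 give E_6.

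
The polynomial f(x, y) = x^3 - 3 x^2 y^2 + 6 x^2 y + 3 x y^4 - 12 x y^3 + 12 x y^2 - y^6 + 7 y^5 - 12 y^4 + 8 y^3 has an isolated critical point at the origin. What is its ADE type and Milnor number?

Type E_{8}, Milnor number mu = 8.

The Hessian of f at 0 has rank 0. Corank 2; j^3 = (x + 2*y)^3 is a perfect cube, so E-series; the 5-jet and mu = 8 give E_8.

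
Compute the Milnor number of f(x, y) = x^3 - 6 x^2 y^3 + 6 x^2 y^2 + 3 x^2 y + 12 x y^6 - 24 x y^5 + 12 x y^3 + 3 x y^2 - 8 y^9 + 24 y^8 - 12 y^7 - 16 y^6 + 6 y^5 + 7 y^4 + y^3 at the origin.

6

The Hessian of f at 0 has rank 0. Corank 2; j^3 = (x + y)^3 is a perfect cube, so E-series; the 4-jet and mu = 6 give E_6.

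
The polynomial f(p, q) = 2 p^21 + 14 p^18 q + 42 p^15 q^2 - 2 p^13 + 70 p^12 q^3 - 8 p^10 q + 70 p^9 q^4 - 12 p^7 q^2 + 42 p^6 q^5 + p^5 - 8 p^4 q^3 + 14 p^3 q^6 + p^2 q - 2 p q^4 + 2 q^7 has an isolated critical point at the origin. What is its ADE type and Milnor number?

The Hessian of f at 0 has rank 0. Corank 2; j^3 = p^2*q has shape L^2 M (L != M), so D-series; mu = 8 gives D_8.

Type D_8, Milnor number mu = 8.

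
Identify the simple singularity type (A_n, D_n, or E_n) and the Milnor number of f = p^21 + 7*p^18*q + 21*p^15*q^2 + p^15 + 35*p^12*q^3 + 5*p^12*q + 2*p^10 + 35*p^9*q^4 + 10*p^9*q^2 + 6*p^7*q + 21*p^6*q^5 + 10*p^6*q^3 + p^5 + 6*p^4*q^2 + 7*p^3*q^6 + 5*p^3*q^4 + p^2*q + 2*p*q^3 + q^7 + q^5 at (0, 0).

Type D8, Milnor number mu = 8.

The Hessian of f at 0 has rank 0. Corank 2; j^3 = p^2*q has shape L^2 M (L != M), so D-series; mu = 8 gives D_8.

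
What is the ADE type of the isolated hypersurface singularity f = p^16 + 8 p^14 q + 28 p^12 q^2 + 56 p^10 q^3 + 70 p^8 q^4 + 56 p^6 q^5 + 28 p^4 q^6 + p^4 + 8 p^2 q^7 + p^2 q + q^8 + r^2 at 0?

D9

The Hessian of f at 0 is [[0, 0, 0], [0, 0, 0], [0, 0, 2]] with rank 1, so corank 2. A Groebner basis of the Jacobian ideal J(f) in C{p,q,r} is {p^2/8 + q^7, p^3, p*q, r}; counting standard monomials gives mu = 9. Corank 2; j^3 = p^2*q has shape L^2 M (L != M), so D-series; mu = 9 gives D_9.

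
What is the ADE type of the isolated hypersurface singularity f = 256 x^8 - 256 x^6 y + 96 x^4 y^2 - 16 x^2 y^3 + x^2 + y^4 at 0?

The Hessian of f at 0 has rank 1. Corank 1: A-series; mu = 3 gives A_3.

A_{3}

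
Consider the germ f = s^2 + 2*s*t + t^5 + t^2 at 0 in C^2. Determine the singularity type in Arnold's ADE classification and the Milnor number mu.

Type A_{4}, Milnor number mu = 4.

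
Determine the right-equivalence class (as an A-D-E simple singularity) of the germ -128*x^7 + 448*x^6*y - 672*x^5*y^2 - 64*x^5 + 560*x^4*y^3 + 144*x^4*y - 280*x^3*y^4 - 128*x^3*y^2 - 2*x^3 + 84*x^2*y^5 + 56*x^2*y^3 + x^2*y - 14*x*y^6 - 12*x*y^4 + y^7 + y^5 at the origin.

The Hessian of f at 0 has rank 0. Corank 2; j^3 = -x^2*(2*x - y) has shape L^2 M (L != M), so D-series; mu = 6 gives D_6.

D6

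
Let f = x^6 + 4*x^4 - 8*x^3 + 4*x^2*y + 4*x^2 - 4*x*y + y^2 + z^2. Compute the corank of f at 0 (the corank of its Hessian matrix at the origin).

Hessian at 0 has rank 2.

1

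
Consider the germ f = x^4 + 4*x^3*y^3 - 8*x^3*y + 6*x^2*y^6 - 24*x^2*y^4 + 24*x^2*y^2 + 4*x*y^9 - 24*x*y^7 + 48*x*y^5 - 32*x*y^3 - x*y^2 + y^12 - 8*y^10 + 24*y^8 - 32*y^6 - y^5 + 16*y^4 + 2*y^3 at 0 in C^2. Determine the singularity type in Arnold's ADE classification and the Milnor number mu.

The Hessian of f at 0 has rank 0. Corank 2; j^3 = -y^2*(x - 2*y) has shape L^2 M (L != M), so D-series; mu = 5 gives D_5.

Type D_{5}, Milnor number mu = 5.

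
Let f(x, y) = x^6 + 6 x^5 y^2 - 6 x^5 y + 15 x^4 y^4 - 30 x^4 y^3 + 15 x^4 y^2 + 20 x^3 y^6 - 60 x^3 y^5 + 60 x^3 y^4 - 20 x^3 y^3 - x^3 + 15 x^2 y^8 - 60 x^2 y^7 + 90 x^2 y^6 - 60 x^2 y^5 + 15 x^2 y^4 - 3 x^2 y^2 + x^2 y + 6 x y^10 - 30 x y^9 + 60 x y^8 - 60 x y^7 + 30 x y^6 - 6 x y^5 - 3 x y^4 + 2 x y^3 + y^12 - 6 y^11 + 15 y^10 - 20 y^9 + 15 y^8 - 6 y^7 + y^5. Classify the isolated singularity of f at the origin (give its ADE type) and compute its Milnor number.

The Hessian of f at 0 has rank 0. Corank 2; j^3 = -x^2*(x - y) has shape L^2 M (L != M), so D-series; mu = 7 gives D_7.

Type D_7, Milnor number mu = 7.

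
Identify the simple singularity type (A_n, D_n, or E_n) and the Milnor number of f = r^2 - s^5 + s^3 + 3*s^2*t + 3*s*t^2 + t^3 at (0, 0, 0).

Type E8, Milnor number mu = 8.

The Hessian of f at 0 is [[0, 0, 0], [0, 0, 0], [0, 0, 2]] with rank 1, so corank 2. A Groebner basis of the Jacobian ideal J(f) in C{s,t,r} is {t^5, s*t^3 + 3*t^4/4, s^2 + 2*s*t + t^2, r}; counting standard monomials gives mu = 8. Corank 2; j^3 = (s + t)^3 is a perfect cube, so E-series; the 5-jet and mu = 8 give E_8.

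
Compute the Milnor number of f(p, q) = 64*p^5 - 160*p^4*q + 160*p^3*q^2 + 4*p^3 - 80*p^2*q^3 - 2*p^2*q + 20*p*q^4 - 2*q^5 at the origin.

The Hessian of f at 0 has rank 0. Corank 2; j^3 = 2*p^2*(2*p - q) has shape L^2 M (L != M), so D-series; mu = 6 gives D_6.

6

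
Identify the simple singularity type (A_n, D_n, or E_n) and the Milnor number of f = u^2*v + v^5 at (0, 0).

Type D6, Milnor number mu = 6.

The Hessian of f at 0 has rank 0. Corank 2; j^3 = u^2*v has shape L^2 M (L != M), so D-series; mu = 6 gives D_6.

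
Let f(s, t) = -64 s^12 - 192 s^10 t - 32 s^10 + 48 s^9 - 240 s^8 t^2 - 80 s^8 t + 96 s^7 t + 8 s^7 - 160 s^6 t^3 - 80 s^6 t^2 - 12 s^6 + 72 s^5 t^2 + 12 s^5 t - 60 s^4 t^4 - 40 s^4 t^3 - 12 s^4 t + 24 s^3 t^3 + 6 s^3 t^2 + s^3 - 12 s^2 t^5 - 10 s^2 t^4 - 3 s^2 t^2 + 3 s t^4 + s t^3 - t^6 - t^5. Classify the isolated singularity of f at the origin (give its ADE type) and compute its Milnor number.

Type E7, Milnor number mu = 7.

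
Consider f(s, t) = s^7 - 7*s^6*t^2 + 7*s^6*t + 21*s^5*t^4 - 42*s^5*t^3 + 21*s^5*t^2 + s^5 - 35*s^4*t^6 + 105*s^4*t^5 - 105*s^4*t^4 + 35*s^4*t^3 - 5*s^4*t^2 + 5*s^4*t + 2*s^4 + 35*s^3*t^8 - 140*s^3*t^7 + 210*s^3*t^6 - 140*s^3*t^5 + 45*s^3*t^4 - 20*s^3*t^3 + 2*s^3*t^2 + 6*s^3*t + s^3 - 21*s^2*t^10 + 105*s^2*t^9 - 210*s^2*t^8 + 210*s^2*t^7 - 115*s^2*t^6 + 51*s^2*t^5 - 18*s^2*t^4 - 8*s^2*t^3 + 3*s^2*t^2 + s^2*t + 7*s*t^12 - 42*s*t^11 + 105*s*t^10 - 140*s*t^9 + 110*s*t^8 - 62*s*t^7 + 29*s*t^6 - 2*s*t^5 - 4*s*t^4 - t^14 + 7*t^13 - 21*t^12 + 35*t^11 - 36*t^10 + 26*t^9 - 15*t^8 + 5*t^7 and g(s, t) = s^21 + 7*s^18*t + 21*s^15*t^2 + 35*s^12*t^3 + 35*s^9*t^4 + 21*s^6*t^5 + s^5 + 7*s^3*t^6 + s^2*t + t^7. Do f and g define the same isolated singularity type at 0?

Yes.

The Hessian of f at 0 is [[0, 0], [0, 0]] with rank 0, so corank 2. A Groebner basis of the Jacobian ideal J(f) in C{s,t} is {2*s^2/3 + s*t^3, -17*s^2/12 - 5*s*t^2/4 - s*t/2 + t^4, s^3, s^2*t}; counting standard monomials gives mu = 8. Corank 2; j^3 = s^2*(s + t) has shape L^2 M (L != M), so D-series; mu = 8 gives D_8. The Hessian of g at 0 is [[0, 0], [0, 0]] with rank 0, so corank 2. A Groebner basis of the Jacobian ideal J(g) in C{s,t} is {s^2/7 + t^6, s^3, s*t}; counting standard monomials gives mu = 8. Corank 2; j^3 = s^2*t has shape L^2 M (L != M), so D-series; mu = 8 gives D_8. Both have type D_8, hence right-equivalent.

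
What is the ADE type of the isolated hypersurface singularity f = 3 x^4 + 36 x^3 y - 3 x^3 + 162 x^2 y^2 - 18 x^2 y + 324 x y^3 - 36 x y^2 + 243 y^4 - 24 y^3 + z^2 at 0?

The Hessian of f at 0 has rank 1. Corank 2; j^3 = -3*(x + 2*y)^3 is a perfect cube, so E-series; the 4-jet and mu = 6 give E_6.

E_6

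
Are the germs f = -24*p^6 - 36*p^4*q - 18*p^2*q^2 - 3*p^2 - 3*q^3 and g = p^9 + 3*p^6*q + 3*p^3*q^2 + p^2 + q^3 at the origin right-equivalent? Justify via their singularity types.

Yes.

The Hessian of f at 0 has rank 1. Corank 1: A-series; mu = 2 gives A_2. The Hessian of g at 0 has rank 1. Corank 1: A-series; mu = 2 gives A_2. Both have type A_2, hence right-equivalent.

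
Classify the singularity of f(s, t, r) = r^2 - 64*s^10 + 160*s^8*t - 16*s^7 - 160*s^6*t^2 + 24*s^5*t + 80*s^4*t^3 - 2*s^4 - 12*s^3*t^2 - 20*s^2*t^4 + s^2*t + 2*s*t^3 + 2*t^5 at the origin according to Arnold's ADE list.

The Hessian of f at 0 is [[0, 0, 0], [0, 0, 0], [0, 0, 2]] with rank 1, so corank 2. A Groebner basis of the Jacobian ideal J(f) in C{s,t,r} is {s^3, s^2*t, -s^2/4 + s*t^2, s*t + t^3, r}; counting standard monomials gives mu = 6. Corank 2; j^3 = s^2*t has shape L^2 M (L != M), so D-series; mu = 6 gives D_6.

D_6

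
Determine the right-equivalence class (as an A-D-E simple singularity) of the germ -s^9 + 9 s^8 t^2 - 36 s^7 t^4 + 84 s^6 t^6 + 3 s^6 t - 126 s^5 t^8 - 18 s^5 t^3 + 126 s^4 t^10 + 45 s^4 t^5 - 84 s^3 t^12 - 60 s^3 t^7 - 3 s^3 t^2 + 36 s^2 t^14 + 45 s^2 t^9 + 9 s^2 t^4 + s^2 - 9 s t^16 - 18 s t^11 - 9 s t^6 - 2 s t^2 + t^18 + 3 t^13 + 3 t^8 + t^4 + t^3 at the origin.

The Hessian of f at 0 has rank 1. Corank 1: A-series; mu = 2 gives A_2.

A2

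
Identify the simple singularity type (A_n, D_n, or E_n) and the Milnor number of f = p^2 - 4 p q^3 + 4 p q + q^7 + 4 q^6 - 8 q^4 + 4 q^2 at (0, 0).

The Hessian of f at 0 is [[2, 4], [4, 8]] with rank 1, so corank 1. A Groebner basis of the Jacobian ideal J(f) in C{p,q} is {-p/2 + q^3 - q, p^2 + 4*p*q + 4*q^2}; counting standard monomials gives mu = 6. Corank 1: A-series; mu = 6 gives A_6.

Type A6, Milnor number mu = 6.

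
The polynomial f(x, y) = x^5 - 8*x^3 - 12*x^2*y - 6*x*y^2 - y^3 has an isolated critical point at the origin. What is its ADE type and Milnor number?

Type E_{8}, Milnor number mu = 8.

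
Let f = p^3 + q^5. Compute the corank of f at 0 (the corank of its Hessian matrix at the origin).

2

Hessian at 0 has rank 0.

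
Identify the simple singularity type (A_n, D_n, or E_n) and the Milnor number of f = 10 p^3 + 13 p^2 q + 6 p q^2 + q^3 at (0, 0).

The Hessian of f at 0 is [[0, 0], [0, 0]] with rank 0, so corank 2. A Groebner basis of the Jacobian ideal J(f) in C{p,q} is {q^3, p^2 - 3*q^2/11, p*q + 6*q^2/11}; counting standard monomials gives mu = 4. Corank 2; j^3 = (2*p + q)*(5*p^2 + 4*p*q + q^2) splits into three distinct lines over C (the quadratic factor has nonzero discriminant), so D_4.

Type D_4, Milnor number mu = 4.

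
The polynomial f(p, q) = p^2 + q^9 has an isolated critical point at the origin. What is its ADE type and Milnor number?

Type A8, Milnor number mu = 8.

The Hessian of f at 0 has rank 1. Corank 1: A-series; mu = 8 gives A_8.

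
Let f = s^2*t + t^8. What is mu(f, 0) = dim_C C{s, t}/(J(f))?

The Hessian of f at 0 is [[0, 0], [0, 0]] with rank 0, so corank 2. A Groebner basis of the Jacobian ideal J(f) in C{s,t} is {s^2/8 + t^7, s^3, s*t}; counting standard monomials gives mu = 9. Corank 2; j^3 = s^2*t has shape L^2 M (L != M), so D-series; mu = 9 gives D_9.

9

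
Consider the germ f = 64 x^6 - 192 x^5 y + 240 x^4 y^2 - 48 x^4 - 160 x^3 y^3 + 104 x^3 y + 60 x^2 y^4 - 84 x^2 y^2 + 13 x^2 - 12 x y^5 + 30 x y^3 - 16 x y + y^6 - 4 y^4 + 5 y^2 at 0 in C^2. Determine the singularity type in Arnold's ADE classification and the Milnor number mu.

Type A_{1}, Milnor number mu = 1.

The Hessian of f at 0 is [[26, -16], [-16, 10]] with rank 2, so corank 0. A Groebner basis of the Jacobian ideal J(f) in C{x,y} is {x, y}; counting standard monomials gives mu = 1. Corank 0: nondegenerate Morse point, so A_1.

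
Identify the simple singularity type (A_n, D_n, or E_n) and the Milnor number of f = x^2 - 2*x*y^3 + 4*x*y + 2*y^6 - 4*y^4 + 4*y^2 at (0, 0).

Type A_5, Milnor number mu = 5.

The Hessian of f at 0 is [[2, 4], [4, 8]] with rank 1, so corank 1. A Groebner basis of the Jacobian ideal J(f) in C{x,y} is {x*y^2 + 2*x + 4*y, -x + y^3 - 2*y, x^2 + 4*x*y + 4*y^2}; counting standard monomials gives mu = 5. Corank 1: A-series; mu = 5 gives A_5.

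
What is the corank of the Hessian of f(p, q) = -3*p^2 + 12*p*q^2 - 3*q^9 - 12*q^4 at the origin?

1

The Hessian at 0 is [[-6, 0], [0, 0]] of rank 1; hence corank 1.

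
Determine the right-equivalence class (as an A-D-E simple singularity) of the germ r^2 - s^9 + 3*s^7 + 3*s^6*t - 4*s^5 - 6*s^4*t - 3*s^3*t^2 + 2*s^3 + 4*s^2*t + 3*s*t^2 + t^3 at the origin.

D4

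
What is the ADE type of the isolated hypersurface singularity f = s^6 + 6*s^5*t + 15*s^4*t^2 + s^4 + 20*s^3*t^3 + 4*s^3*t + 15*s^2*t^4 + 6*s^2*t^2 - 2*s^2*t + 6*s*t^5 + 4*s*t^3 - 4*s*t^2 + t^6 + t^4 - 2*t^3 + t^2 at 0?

A5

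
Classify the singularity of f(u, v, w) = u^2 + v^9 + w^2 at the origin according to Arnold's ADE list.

The Hessian of f at 0 has rank 2. Corank 1: A-series; mu = 8 gives A_8.

A_8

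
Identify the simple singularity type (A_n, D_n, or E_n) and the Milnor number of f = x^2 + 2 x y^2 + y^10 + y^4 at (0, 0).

Type A_{9}, Milnor number mu = 9.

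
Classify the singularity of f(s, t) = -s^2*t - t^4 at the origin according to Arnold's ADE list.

The Hessian of f at 0 is [[0, 0], [0, 0]] with rank 0, so corank 2. A Groebner basis of the Jacobian ideal J(f) in C{s,t} is {s^3, s^2/4 + t^3, s*t}; counting standard monomials gives mu = 5. Corank 2; j^3 = -s^2*t has shape L^2 M (L != M), so D-series; mu = 5 gives D_5.

D_{5}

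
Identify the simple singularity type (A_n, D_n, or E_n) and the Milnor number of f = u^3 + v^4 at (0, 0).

Type E_6, Milnor number mu = 6.

The Hessian of f at 0 has rank 0. Corank 2; j^3 = u^3 is a perfect cube, so E-series; the 4-jet and mu = 6 give E_6.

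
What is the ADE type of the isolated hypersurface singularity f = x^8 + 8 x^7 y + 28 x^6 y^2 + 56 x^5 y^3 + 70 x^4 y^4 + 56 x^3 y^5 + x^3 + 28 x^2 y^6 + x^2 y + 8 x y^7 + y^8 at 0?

The Hessian of f at 0 is [[0, 0], [0, 0]] with rank 0, so corank 2. A Groebner basis of the Jacobian ideal J(f) in C{x,y} is {-x*y/8 + y^7, x*y^2, x^2 + x*y}; counting standard monomials gives mu = 9. Corank 2; j^3 = x^2*(x + y) has shape L^2 M (L != M), so D-series; mu = 9 gives D_9.

D_{9}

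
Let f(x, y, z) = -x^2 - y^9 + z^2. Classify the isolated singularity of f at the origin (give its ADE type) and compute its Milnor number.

Type A_{8}, Milnor number mu = 8.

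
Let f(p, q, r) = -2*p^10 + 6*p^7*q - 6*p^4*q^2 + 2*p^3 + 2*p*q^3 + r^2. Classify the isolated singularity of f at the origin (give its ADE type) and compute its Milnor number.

Type E7, Milnor number mu = 7.

The Hessian of f at 0 is [[0, 0, 0], [0, 0, 0], [0, 0, 2]] with rank 1, so corank 2. A Groebner basis of the Jacobian ideal J(f) in C{p,q,r} is {p^3, p*q^2, 3*p^2 + q^3, r}; counting standard monomials gives mu = 7. Corank 2; j^3 = 2*p^3 is a perfect cube, so E-series; the 4-jet and mu = 7 give E_7.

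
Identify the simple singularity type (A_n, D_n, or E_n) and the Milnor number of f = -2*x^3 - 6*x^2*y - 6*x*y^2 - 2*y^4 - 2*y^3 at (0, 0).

Type E_6, Milnor number mu = 6.

The Hessian of f at 0 has rank 0. Corank 2; j^3 = -2*(x + y)^3 is a perfect cube, so E-series; the 4-jet and mu = 6 give E_6.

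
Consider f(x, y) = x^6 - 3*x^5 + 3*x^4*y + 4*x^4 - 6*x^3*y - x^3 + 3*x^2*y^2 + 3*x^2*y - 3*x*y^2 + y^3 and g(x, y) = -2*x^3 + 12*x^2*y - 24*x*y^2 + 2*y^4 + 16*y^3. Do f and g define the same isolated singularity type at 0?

Yes.

The Hessian of f at 0 is [[0, 0], [0, 0]] with rank 0, so corank 2. A Groebner basis of the Jacobian ideal J(f) in C{x,y} is {x^3, x^2*y + x^2/2 - x*y + y^2/2, x^2 + x*y^2 - 2*x*y + y^2, 3*x^2/2 - 3*x*y + y^3 + 3*y^2/2}; counting standard monomials gives mu = 6. Corank 2; j^3 = -(x - y)^3 is a perfect cube, so E-series; the 4-jet and mu = 6 give E_6. The Hessian of g at 0 is [[0, 0], [0, 0]] with rank 0, so corank 2. A Groebner basis of the Jacobian ideal J(g) in C{x,y} is {y^3, x^2 - 4*x*y + 4*y^2}; counting standard monomials gives mu = 6. Corank 2; j^3 = -2*(x - 2*y)^3 is a perfect cube, so E-series; the 4-jet and mu = 6 give E_6. Both have type E_6, hence right-equivalent.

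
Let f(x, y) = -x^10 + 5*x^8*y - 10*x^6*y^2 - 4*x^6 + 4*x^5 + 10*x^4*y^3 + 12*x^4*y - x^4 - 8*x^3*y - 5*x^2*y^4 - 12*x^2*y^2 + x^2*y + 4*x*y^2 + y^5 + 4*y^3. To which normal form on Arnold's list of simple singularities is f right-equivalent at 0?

D6

The Hessian of f at 0 has rank 0. Corank 2; j^3 = y*(x + 2*y)^2 has shape L^2 M (L != M), so D-series; mu = 6 gives D_6.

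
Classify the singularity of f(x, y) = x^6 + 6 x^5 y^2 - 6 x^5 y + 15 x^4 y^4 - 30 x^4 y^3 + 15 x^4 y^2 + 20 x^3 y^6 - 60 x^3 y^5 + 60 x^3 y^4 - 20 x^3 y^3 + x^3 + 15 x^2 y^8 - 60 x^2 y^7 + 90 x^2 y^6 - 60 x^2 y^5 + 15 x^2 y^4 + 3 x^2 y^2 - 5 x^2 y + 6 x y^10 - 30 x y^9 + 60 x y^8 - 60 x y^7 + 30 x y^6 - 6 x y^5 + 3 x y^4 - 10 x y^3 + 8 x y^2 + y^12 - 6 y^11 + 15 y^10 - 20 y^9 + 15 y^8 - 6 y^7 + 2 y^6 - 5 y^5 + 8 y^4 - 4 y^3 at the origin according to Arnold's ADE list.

D_{7}

The Hessian of f at 0 has rank 0. Corank 2; j^3 = (x - 2*y)^2*(x - y) has shape L^2 M (L != M), so D-series; mu = 7 gives D_7.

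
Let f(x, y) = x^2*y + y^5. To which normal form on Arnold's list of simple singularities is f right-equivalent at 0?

D6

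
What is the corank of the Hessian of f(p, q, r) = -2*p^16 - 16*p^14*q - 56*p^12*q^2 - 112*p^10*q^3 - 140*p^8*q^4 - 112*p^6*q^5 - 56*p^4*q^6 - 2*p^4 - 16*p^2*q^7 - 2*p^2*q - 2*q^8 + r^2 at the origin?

Hessian at 0 has rank 1.

2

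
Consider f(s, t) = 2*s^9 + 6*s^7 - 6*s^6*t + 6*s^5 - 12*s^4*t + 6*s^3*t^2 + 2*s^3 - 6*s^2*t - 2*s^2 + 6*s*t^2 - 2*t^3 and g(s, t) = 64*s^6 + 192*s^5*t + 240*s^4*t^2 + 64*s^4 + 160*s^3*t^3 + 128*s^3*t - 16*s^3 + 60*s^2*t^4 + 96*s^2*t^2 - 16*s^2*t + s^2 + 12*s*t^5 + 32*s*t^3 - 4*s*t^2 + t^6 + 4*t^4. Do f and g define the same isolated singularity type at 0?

No.

The Hessian of f at 0 has rank 1. Corank 1: A-series; mu = 2 gives A_2. The Hessian of g at 0 has rank 1. Corank 1: A-series; mu = 5 gives A_5. f is A_2 but g is A_5, hence not right-equivalent.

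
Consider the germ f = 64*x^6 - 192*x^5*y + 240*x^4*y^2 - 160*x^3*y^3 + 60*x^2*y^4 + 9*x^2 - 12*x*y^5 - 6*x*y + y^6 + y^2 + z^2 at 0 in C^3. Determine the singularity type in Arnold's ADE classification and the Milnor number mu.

The Hessian of f at 0 is [[18, -6, 0], [-6, 2, 0], [0, 0, 2]] with rank 2, so corank 1. A Groebner basis of the Jacobian ideal J(f) in C{x,y,z} is {y^5, x - y/3, z}; counting standard monomials gives mu = 5. Corank 1: A-series; mu = 5 gives A_5.

Type A_{5}, Milnor number mu = 5.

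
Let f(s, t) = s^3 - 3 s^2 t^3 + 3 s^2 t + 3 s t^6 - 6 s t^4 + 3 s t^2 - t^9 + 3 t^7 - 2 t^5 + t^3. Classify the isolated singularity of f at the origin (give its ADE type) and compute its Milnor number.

Type E_{8}, Milnor number mu = 8.

The Hessian of f at 0 is [[0, 0], [0, 0]] with rank 0, so corank 2. A Groebner basis of the Jacobian ideal J(f) in C{s,t} is {-s^2/2 + s*t^3 - s*t - t^2/2, t^4, s^3 - 3*s*t^2 - 2*t^3, s^2*t + 2*s*t^2 + t^3}; counting standard monomials gives mu = 8. Corank 2; j^3 = (s + t)^3 is a perfect cube, so E-series; the 5-jet and mu = 8 give E_8.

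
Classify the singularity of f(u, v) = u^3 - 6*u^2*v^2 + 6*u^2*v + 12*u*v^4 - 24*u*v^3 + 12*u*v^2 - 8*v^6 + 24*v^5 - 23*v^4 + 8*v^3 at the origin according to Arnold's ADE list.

The Hessian of f at 0 has rank 0. Corank 2; j^3 = (u + 2*v)^3 is a perfect cube, so E-series; the 4-jet and mu = 6 give E_6.

E_6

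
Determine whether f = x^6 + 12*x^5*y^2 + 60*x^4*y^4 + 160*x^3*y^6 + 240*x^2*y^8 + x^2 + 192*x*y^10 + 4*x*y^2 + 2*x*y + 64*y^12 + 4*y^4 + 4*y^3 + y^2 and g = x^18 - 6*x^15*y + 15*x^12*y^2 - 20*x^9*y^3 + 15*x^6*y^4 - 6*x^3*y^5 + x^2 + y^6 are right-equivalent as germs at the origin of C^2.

The Hessian of f at 0 has rank 1. Corank 1: A-series; mu = 5 gives A_5. The Hessian of g at 0 has rank 1. Corank 1: A-series; mu = 5 gives A_5. Both have type A_5, hence right-equivalent.

Yes.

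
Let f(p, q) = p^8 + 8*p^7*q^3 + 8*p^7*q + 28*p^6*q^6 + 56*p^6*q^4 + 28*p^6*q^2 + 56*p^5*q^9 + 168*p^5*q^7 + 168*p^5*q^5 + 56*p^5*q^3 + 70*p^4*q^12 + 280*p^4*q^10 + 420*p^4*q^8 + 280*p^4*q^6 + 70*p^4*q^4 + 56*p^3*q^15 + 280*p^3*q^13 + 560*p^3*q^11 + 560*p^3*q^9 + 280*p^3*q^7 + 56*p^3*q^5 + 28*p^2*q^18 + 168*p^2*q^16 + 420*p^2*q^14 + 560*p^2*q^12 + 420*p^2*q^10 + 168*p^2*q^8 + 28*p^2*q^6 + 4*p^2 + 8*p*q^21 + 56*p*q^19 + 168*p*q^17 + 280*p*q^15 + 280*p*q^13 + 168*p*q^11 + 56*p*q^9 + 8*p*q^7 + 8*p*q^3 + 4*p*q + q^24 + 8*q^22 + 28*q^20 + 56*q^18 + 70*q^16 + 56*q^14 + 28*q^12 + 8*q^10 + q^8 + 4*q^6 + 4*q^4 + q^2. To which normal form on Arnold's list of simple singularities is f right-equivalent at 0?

A_{7}

The Hessian of f at 0 has rank 1. Corank 1: A-series; mu = 7 gives A_7.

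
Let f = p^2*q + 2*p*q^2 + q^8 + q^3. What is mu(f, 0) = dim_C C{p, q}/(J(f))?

9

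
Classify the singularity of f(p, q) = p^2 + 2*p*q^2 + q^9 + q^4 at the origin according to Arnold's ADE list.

The Hessian of f at 0 has rank 1. Corank 1: A-series; mu = 8 gives A_8.

A_8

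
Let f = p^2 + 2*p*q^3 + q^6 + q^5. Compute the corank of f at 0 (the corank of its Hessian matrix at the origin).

1

The Hessian at 0 is [[2, 0], [0, 0]] of rank 1; hence corank 1.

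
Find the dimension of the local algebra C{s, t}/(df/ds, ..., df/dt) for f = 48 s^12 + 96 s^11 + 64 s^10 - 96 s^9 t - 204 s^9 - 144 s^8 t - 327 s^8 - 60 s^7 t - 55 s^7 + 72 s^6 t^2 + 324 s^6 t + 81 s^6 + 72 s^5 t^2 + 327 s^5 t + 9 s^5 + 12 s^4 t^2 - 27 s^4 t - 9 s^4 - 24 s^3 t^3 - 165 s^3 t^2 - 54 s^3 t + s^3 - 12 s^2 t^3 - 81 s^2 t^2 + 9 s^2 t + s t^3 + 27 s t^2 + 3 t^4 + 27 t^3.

7

The Hessian of f at 0 has rank 0. Corank 2; j^3 = (s + 3*t)^3 is a perfect cube, so E-series; the 4-jet and mu = 7 give E_7.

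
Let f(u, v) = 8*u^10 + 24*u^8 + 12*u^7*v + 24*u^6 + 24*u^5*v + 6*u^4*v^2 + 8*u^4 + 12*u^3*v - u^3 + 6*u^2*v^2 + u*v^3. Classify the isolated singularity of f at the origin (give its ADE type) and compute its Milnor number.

The Hessian of f at 0 has rank 0. Corank 2; j^3 = -u^3 is a perfect cube, so E-series; the 4-jet and mu = 7 give E_7.

Type E_{7}, Milnor number mu = 7.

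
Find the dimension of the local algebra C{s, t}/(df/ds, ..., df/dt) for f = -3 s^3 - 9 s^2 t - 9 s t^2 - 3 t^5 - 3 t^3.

8

The Hessian of f at 0 has rank 0. Corank 2; j^3 = -3*(s + t)^3 is a perfect cube, so E-series; the 5-jet and mu = 8 give E_8.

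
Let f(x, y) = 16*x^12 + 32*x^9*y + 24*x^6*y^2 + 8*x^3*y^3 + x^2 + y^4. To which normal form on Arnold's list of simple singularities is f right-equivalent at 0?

A_3

The Hessian of f at 0 is [[2, 0], [0, 0]] with rank 1, so corank 1. A Groebner basis of the Jacobian ideal J(f) in C{x,y} is {y^3, x}; counting standard monomials gives mu = 3. Corank 1: A-series; mu = 3 gives A_3.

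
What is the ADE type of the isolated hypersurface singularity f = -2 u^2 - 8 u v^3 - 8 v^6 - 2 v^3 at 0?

The Hessian of f at 0 has rank 1. Corank 1: A-series; mu = 2 gives A_2.

A_2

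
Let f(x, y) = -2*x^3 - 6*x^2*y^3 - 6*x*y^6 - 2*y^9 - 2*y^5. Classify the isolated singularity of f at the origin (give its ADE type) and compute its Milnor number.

The Hessian of f at 0 has rank 0. Corank 2; j^3 = -2*x^3 is a perfect cube, so E-series; the 5-jet and mu = 8 give E_8.

Type E_{8}, Milnor number mu = 8.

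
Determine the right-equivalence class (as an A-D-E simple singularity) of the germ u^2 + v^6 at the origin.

The Hessian of f at 0 is [[2, 0], [0, 0]] with rank 1, so corank 1. A Groebner basis of the Jacobian ideal J(f) in C{u,v} is {v^5, u}; counting standard monomials gives mu = 5. Corank 1: A-series; mu = 5 gives A_5.

A5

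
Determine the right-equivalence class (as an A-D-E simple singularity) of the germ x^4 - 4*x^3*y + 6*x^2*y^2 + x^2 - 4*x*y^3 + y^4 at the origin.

The Hessian of f at 0 has rank 1. Corank 1: A-series; mu = 3 gives A_3.

A_{3}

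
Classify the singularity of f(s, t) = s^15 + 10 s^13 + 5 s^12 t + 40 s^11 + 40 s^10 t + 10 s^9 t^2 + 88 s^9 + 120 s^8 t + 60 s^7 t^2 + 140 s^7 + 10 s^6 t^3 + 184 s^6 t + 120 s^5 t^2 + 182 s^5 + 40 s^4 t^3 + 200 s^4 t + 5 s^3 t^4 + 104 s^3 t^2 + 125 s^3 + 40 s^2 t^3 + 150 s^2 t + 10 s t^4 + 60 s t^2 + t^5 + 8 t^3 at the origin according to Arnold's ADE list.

E_8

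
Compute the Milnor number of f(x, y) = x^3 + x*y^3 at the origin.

7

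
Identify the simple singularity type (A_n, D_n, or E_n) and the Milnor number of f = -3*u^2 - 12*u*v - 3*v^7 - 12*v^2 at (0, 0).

Type A_6, Milnor number mu = 6.

The Hessian of f at 0 has rank 1. Corank 1: A-series; mu = 6 gives A_6.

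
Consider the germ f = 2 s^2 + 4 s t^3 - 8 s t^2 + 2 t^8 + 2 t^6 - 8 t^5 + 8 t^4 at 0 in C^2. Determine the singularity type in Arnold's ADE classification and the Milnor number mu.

Type A_{7}, Milnor number mu = 7.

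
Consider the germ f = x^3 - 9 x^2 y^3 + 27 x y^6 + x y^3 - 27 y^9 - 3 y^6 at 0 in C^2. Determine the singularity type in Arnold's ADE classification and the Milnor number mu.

The Hessian of f at 0 is [[0, 0], [0, 0]] with rank 0, so corank 2. A Groebner basis of the Jacobian ideal J(f) in C{x,y} is {x^3, x*y^2, 3*x^2 + y^3}; counting standard monomials gives mu = 7. Corank 2; j^3 = x^3 is a perfect cube, so E-series; the 4-jet and mu = 7 give E_7.

Type E7, Milnor number mu = 7.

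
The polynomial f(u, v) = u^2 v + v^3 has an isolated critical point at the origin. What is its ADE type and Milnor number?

The Hessian of f at 0 has rank 0. Corank 2; j^3 = v*(u^2 + v^2) splits into three distinct lines over C (the quadratic factor has nonzero discriminant), so D_4.

Type D_4, Milnor number mu = 4.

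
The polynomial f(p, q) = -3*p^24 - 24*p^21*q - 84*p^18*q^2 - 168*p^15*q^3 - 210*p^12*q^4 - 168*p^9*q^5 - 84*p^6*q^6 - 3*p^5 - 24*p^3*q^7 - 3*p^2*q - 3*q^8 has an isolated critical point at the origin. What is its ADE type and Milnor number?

Type D_9, Milnor number mu = 9.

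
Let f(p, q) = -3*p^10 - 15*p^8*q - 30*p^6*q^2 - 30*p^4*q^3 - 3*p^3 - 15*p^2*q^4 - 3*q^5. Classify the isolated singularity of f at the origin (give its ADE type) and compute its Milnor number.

Type E8, Milnor number mu = 8.

The Hessian of f at 0 has rank 0. Corank 2; j^3 = -3*p^3 is a perfect cube, so E-series; the 5-jet and mu = 8 give E_8.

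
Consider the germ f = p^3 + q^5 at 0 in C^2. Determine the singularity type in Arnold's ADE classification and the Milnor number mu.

Type E_8, Milnor number mu = 8.

The Hessian of f at 0 is [[0, 0], [0, 0]] with rank 0, so corank 2. A Groebner basis of the Jacobian ideal J(f) in C{p,q} is {q^4, p^2}; counting standard monomials gives mu = 8. Corank 2; j^3 = p^3 is a perfect cube, so E-series; the 5-jet and mu = 8 give E_8.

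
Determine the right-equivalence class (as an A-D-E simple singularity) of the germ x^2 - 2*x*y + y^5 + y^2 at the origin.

A_4

The Hessian of f at 0 is [[2, -2], [-2, 2]] with rank 1, so corank 1. A Groebner basis of the Jacobian ideal J(f) in C{x,y} is {y^4, x - y}; counting standard monomials gives mu = 4. Corank 1: A-series; mu = 4 gives A_4.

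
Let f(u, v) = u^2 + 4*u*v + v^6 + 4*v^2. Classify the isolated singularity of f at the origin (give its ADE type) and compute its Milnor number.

Type A_5, Milnor number mu = 5.

The Hessian of f at 0 is [[2, 4], [4, 8]] with rank 1, so corank 1. A Groebner basis of the Jacobian ideal J(f) in C{u,v} is {v^5, u + 2*v}; counting standard monomials gives mu = 5. Corank 1: A-series; mu = 5 gives A_5.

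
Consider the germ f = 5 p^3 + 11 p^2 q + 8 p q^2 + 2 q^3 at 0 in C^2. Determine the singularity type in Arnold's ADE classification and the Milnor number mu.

Type D4, Milnor number mu = 4.

The Hessian of f at 0 is [[0, 0], [0, 0]] with rank 0, so corank 2. A Groebner basis of the Jacobian ideal J(f) in C{p,q} is {q^3, p^2 + 2*q^2, p*q - q^2}; counting standard monomials gives mu = 4. Corank 2; j^3 = (p + q)*(5*p^2 + 6*p*q + 2*q^2) splits into three distinct lines over C (the quadratic factor has nonzero discriminant), so D_4.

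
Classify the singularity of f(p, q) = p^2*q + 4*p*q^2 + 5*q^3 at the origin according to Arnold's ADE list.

The Hessian of f at 0 is [[0, 0], [0, 0]] with rank 0, so corank 2. A Groebner basis of the Jacobian ideal J(f) in C{p,q} is {q^3, p^2 - q^2, p*q + 2*q^2}; counting standard monomials gives mu = 4. Corank 2; j^3 = q*(p^2 + 4*p*q + 5*q^2) splits into three distinct lines over C (the quadratic factor has nonzero discriminant), so D_4.

D_{4}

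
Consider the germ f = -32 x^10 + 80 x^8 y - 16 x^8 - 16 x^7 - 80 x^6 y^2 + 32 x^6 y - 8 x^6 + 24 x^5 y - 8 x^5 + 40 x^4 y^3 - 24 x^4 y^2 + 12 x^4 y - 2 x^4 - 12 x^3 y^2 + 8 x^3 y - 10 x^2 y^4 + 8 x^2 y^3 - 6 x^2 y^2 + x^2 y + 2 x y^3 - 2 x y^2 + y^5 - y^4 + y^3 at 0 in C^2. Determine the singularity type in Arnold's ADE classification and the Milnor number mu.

The Hessian of f at 0 has rank 0. Corank 2; j^3 = y*(x - y)^2 has shape L^2 M (L != M), so D-series; mu = 5 gives D_5.

Type D_5, Milnor number mu = 5.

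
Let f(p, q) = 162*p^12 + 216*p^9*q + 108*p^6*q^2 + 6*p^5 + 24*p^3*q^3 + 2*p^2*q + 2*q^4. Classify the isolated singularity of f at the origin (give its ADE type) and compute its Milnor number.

Type D5, Milnor number mu = 5.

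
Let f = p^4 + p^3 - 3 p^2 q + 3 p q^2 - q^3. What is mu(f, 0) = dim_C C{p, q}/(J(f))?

The Hessian of f at 0 has rank 0. Corank 2; j^3 = (p - q)^3 is a perfect cube, so E-series; the 4-jet and mu = 6 give E_6.

6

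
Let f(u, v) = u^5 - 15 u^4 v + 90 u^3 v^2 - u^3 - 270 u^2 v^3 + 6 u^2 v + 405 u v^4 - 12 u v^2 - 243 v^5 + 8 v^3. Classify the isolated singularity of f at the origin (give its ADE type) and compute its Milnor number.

Type E_8, Milnor number mu = 8.

The Hessian of f at 0 is [[0, 0], [0, 0]] with rank 0, so corank 2. A Groebner basis of the Jacobian ideal J(f) in C{u,v} is {v^5, u*v^3 - 9*v^4/4, u^2 - 4*u*v + 4*v^2}; counting standard monomials gives mu = 8. Corank 2; j^3 = -(u - 2*v)^3 is a perfect cube, so E-series; the 5-jet and mu = 8 give E_8.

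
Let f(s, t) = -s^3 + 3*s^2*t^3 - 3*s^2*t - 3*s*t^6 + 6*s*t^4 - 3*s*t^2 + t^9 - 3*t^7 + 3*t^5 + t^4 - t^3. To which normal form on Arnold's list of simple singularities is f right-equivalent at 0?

E6

The Hessian of f at 0 has rank 0. Corank 2; j^3 = -(s + t)^3 is a perfect cube, so E-series; the 4-jet and mu = 6 give E_6.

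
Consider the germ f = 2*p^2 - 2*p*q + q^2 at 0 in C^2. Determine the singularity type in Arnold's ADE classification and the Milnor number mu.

The Hessian of f at 0 has rank 2. Corank 0: nondegenerate Morse point, so A_1.

Type A1, Milnor number mu = 1.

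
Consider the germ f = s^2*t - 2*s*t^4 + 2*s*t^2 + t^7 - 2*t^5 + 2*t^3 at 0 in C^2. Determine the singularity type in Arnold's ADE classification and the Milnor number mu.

The Hessian of f at 0 has rank 0. Corank 2; j^3 = t*(s^2 + 2*s*t + 2*t^2) splits into three distinct lines over C (the quadratic factor has nonzero discriminant), so D_4.

Type D4, Milnor number mu = 4.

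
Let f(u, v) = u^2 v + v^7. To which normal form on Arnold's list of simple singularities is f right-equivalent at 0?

D8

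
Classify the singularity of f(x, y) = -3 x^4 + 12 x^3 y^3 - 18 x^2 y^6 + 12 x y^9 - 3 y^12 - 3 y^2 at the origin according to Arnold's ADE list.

A_3

The Hessian of f at 0 is [[0, 0], [0, -6]] with rank 1, so corank 1. A Groebner basis of the Jacobian ideal J(f) in C{x,y} is {x^3, y}; counting standard monomials gives mu = 3. Corank 1: A-series; mu = 3 gives A_3.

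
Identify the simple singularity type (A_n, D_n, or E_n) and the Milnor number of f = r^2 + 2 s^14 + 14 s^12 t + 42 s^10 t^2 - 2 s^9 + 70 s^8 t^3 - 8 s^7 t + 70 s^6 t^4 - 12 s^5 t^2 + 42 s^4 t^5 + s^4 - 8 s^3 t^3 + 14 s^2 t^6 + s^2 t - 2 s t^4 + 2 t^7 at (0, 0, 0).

The Hessian of f at 0 has rank 1. Corank 2; j^3 = s^2*t has shape L^2 M (L != M), so D-series; mu = 8 gives D_8.

Type D8, Milnor number mu = 8.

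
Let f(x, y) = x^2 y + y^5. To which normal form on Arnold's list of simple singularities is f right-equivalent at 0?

D_{6}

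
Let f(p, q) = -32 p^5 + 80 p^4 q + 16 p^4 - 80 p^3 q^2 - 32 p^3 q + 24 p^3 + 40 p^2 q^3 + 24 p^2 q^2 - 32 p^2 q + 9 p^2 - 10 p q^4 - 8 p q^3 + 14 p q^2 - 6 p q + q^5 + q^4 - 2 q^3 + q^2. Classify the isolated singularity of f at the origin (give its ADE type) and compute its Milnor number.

The Hessian of f at 0 has rank 1. Corank 1: A-series; mu = 4 gives A_4.

Type A_4, Milnor number mu = 4.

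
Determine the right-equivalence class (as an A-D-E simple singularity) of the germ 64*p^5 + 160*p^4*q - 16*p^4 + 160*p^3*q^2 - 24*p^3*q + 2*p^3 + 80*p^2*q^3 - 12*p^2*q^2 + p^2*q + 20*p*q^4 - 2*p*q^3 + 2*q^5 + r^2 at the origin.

The Hessian of f at 0 is [[0, 0, 0], [0, 0, 0], [0, 0, 2]] with rank 1, so corank 2. A Groebner basis of the Jacobian ideal J(f) in C{p,q,r} is {p^3, p^2*q, p^2/4 + p*q^2, -7*p^2/2 - p*q + q^3, r}; counting standard monomials gives mu = 6. Corank 2; j^3 = p^2*(2*p + q) has shape L^2 M (L != M), so D-series; mu = 6 gives D_6.

D_{6}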